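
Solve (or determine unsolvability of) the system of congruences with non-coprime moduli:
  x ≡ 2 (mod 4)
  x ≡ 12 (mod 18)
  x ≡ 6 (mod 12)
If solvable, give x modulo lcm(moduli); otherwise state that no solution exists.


Moduli 4, 18, 12 are not pairwise coprime, so CRT works modulo lcm(m_i) when all pairwise compatibility conditions hold.
Pairwise compatibility: gcd(m_i, m_j) must divide a_i - a_j for every pair.
Merge one congruence at a time:
  Start: x ≡ 2 (mod 4).
  Combine with x ≡ 12 (mod 18): gcd(4, 18) = 2; 12 - 2 = 10, which IS divisible by 2, so compatible.
    Write x = 2 + 4·t and substitute into x ≡ 12 (mod 18): 4·t ≡ 12 − 2 = 10 (mod 18).
    Divide the congruence (and modulus) by g = 2: 2·t ≡ 5 (mod 9).
    The inverse of 2 mod 9 is 5 (since 2·5 = 10 = 1·9 + 1), so t ≡ 5·5 = 25 ≡ 7 (mod 9).
    Then x = 2 + 4·7 = 30, valid modulo lcm(4, 18) = 36: x ≡ 30 (mod 36).
  Combine with x ≡ 6 (mod 12): gcd(36, 12) = 12; 6 - 30 = -24, which IS divisible by 12, so compatible.
    Write x = 30 + 36·t and substitute into x ≡ 6 (mod 12): 36·t ≡ 6 − 30 = -24 (mod 12).
    Divide the congruence (and modulus) by g = 12: 3·t ≡ -2 (mod 1).
    Modulo 1 every t works; take t = 0.
    Then x = 30 + 36·0 = 30, valid modulo lcm(36, 12) = 36: x ≡ 30 (mod 36).
Verify: 30 mod 4 = 2, 30 mod 18 = 12, 30 mod 12 = 6.

x ≡ 30 (mod 36).


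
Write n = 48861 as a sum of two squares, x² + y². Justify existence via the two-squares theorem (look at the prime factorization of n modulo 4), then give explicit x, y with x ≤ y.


Step 1: Factor n = 48861 = 3^2 · 61 · 89.
Step 2: Check the mod-4 condition on each prime factor: 3 ≡ 3 (mod 4), exponent 2 (must be even); 61 ≡ 1 (mod 4), exponent 1; 89 ≡ 1 (mod 4), exponent 1.
All primes ≡ 3 (mod 4) appear to even exponent (or don't appear), so by the two-squares theorem n IS expressible as a sum of two squares.
Step 3: Build a representation. Group n = k² · m with k = 3 and m = 61 · 89 = 5429 (a product of primes ≡ 1 (mod 4)); a representation of m scales to one of n via (k·x)² + (k·y)² = k²(x² + y²). Each prime p ≡ 1 (mod 4) is itself a sum of two squares; find a² by testing p − a² for a perfect square:
  61: 61 − 1² = 60, 61 − 2² = 57, 61 − 3² = 52, 61 − 4² = 45, 61 − 5² = 36 = 6² ⇒ 61 = 5² + 6².
  89: 89 − 1² = 88, 89 − 2² = 85, 89 − 3² = 80, 89 − 4² = 73, 89 − 5² = 64 = 8² ⇒ 89 = 5² + 8².
  Combine using the Brahmagupta–Fibonacci identity (a² + b²)(c² + d²) = (ac − bd)² + (ad + bc)² = (ac + bd)² + (ad − bc)²:
  61 · 89 = 5429: from (5² + 6²)(5² + 8²), take (5·5 − 6·8, 5·8 + 6·5) = (25 − 48, 40 + 30) = (-23, 70); dropping signs (only squares matter) gives (23, 70); check 23² + 70² = 529 + 4900 = 5429 ✓.
  Scale by k = 3: (3·23, 3·70) = (69, 210).
Step 4: Order so x ≤ y and verify: 69² + 210² = 4761 + 44100 = 48861 = n. ✓

n = 48861 = 69² + 210² (one valid representation with x ≤ y).


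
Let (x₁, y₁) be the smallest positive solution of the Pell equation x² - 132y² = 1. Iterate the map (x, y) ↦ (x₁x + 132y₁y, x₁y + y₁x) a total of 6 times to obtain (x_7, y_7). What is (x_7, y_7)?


Step 1: Find the fundamental solution (x₁, y₁) of x² - 132y² = 1.
  Expand √132 as a continued fraction. a₀ = ⌊√132⌋ = 11; iterate m_{k+1} = d_k·a_k − m_k, d_{k+1} = (132 − m_{k+1}²)/d_k, a_{k+1} = ⌊(a₀ + m_{k+1})/d_{k+1}⌋ (starting m₀ = 0, d₀ = 1), with convergents p_k = a_k·p_{k-1} + p_{k-2}, q_k = a_k·q_{k-1} + q_{k-2} (p₋₁ = 1, q₋₁ = 0):
  k = 0: a₀ = 11; p₀/q₀ = 11/1; p₀² − 132·q₀² = 121 − 132 = -11.
  k = 1: m = 11, d = 11, a = ⌊(11 + 11)/11⌋ = 2; p/q = (2·11 + 1)/(2·1 + 0) = 23/2; p² − 132·q² = 529 − 528 = 1.
  The first convergent with p² − 132·q² = 1 gives the fundamental solution (x₁, y₁) = (23, 2).
Step 2: Apply the recurrence (x_{n+1}, y_{n+1}) = (x₁x_n + 132y₁y_n, x₁y_n + y₁x_n) repeatedly.
  From (x_1, y_1) = (23, 2): x_2 = 23·23 + 132·2·2 = 1057; y_2 = 23·2 + 2·23 = 92.
  From (x_2, y_2) = (1057, 92): x_3 = 23·1057 + 132·2·92 = 48599; y_3 = 23·92 + 2·1057 = 4230.
  From (x_3, y_3) = (48599, 4230): x_4 = 23·48599 + 132·2·4230 = 2234497; y_4 = 23·4230 + 2·48599 = 194488.
  From (x_4, y_4) = (2234497, 194488): x_5 = 23·2234497 + 132·2·194488 = 102738263; y_5 = 23·194488 + 2·2234497 = 8942218.
  From (x_5, y_5) = (102738263, 8942218): x_6 = 23·102738263 + 132·2·8942218 = 4723725601; y_6 = 23·8942218 + 2·102738263 = 411147540.
  From (x_6, y_6) = (4723725601, 411147540): x_7 = 23·4723725601 + 132·2·411147540 = 217188639383; y_7 = 23·411147540 + 2·4723725601 = 18903844622.
Step 3: Verify x_7² - 132·y_7² = 47170905077038818620689 - 47170905077038818620688 = 1 (should be 1). ✓

(x_1, y_1) = (23, 2); (x_7, y_7) = (217188639383, 18903844622).


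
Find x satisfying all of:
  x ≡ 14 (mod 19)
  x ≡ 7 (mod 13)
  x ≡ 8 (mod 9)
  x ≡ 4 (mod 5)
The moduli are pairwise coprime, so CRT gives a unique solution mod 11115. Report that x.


Product of moduli M = 19 · 13 · 9 · 5 = 11115.
Merge one congruence at a time:
  Start: x ≡ 14 (mod 19).
  Combine with x ≡ 7 (mod 13); new modulus lcm = 247.
    Write x = 14 + 19·t and substitute into x ≡ 7 (mod 13): 19·t ≡ 7 − 14 = -7 (mod 13).
    Reduce coefficients mod 13: 6·t ≡ 6 (mod 13).
    The inverse of 6 mod 13 is 11 (since 6·11 = 66 = 5·13 + 1), so t ≡ 11·6 = 66 ≡ 1 (mod 13).
    Then x = 14 + 19·1 = 33, valid modulo lcm(19, 13) = 247: x ≡ 33 (mod 247).
  Combine with x ≡ 8 (mod 9); new modulus lcm = 2223.
    Write x = 33 + 247·t and substitute into x ≡ 8 (mod 9): 247·t ≡ 8 − 33 = -25 (mod 9).
    Reduce coefficients mod 9: 4·t ≡ 2 (mod 9).
    The inverse of 4 mod 9 is 7 (since 4·7 = 28 = 3·9 + 1), so t ≡ 7·2 = 14 ≡ 5 (mod 9).
    Then x = 33 + 247·5 = 1268, valid modulo lcm(247, 9) = 2223: x ≡ 1268 (mod 2223).
  Combine with x ≡ 4 (mod 5); new modulus lcm = 11115.
    Write x = 1268 + 2223·t and substitute into x ≡ 4 (mod 5): 2223·t ≡ 4 − 1268 = -1264 (mod 5).
    Reduce coefficients mod 5: 3·t ≡ 1 (mod 5).
    The inverse of 3 mod 5 is 2 (since 3·2 = 6 = 1·5 + 1), so t ≡ 2·1 = 2 ≡ 2 (mod 5).
    Then x = 1268 + 2223·2 = 5714, valid modulo lcm(2223, 5) = 11115: x ≡ 5714 (mod 11115).
Verify against each original: 5714 mod 19 = 14, 5714 mod 13 = 7, 5714 mod 9 = 8, 5714 mod 5 = 4.

x ≡ 5714 (mod 11115).


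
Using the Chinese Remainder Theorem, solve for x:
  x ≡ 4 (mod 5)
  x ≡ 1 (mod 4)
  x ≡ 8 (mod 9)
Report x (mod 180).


Moduli 5, 4, 9 are pairwise coprime; by CRT there is a unique solution modulo M = 5 · 4 · 9 = 180.
Solve pairwise, accumulating the modulus:
  Start with x ≡ 4 (mod 5).
  Combine with x ≡ 1 (mod 4): since gcd(5, 4) = 1, we get a unique residue mod 20.
    Write x = 4 + 5·t and substitute into x ≡ 1 (mod 4): 5·t ≡ 1 − 4 = -3 (mod 4).
    Reduce coefficients mod 4: 1·t ≡ 1 (mod 4).
    So t ≡ 1 (mod 4).
    Then x = 4 + 5·1 = 9, valid modulo lcm(5, 4) = 20: x ≡ 9 (mod 20).
  Combine with x ≡ 8 (mod 9): since gcd(20, 9) = 1, we get a unique residue mod 180.
    Write x = 9 + 20·t and substitute into x ≡ 8 (mod 9): 20·t ≡ 8 − 9 = -1 (mod 9).
    Reduce coefficients mod 9: 2·t ≡ 8 (mod 9).
    The inverse of 2 mod 9 is 5 (since 2·5 = 10 = 1·9 + 1), so t ≡ 5·8 = 40 ≡ 4 (mod 9).
    Then x = 9 + 20·4 = 89, valid modulo lcm(20, 9) = 180: x ≡ 89 (mod 180).
Verify: 89 mod 5 = 4 ✓, 89 mod 4 = 1 ✓, 89 mod 9 = 8 ✓.

x ≡ 89 (mod 180).


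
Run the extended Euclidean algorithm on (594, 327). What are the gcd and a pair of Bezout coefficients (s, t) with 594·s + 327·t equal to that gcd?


Euclidean algorithm on (594, 327) — divide until remainder is 0:
  594 = 1 · 327 + 267
  327 = 1 · 267 + 60
  267 = 4 · 60 + 27
  60 = 2 · 27 + 6
  27 = 4 · 6 + 3
  6 = 2 · 3 + 0
gcd(594, 327) = 3.
Track Bezout coefficients alongside the remainders: start with r₀ = 594 = a·1 + b·0 (s = 1, t = 0) and r₁ = 327 = a·0 + b·1 (s = 0, t = 1); each new remainder r_{k+1} = r_{k-1} − q_k·r_k inherits s_{k+1} = s_{k-1} − q_k·s_k, t_{k+1} = t_{k-1} − q_k·t_k, so r_k = a·s_k + b·t_k at every step:
  q = 1: r = 267, s = 1 − 1·0 = 1, t = 0 − 1·1 = -1  (check: 594·1 + 327·(-1) = 267)
  q = 1: r = 60, s = 0 − 1·1 = -1, t = 1 − 1·(-1) = 2  (check: 594·(-1) + 327·2 = 60)
  q = 4: r = 27, s = 1 − 4·(-1) = 5, t = -1 − 4·2 = -9  (check: 594·5 + 327·(-9) = 27)
  q = 2: r = 6, s = -1 − 2·5 = -11, t = 2 − 2·(-9) = 20  (check: 594·(-11) + 327·20 = 6)
  q = 4: r = 3, s = 5 − 4·(-11) = 49, t = -9 − 4·20 = -89  (check: 594·49 + 327·(-89) = 3)
The row with r = 3 (the gcd) gives the Bezout coefficients s = 49, t = -89.
Result: 594 · (49) + 327 · (-89) = 3.

gcd(594, 327) = 3; s = 49, t = -89 (check: 594·49 + 327·(-89) = 3).


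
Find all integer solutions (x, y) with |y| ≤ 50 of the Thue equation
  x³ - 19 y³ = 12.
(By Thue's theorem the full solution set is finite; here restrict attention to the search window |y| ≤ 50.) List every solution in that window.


The equation is x³ - 19y³ = 12. For fixed y, x³ = 19·y³ + 12, so a solution requires the RHS to be a perfect cube.
Strategy: iterate y from -50 to 50, compute RHS = 19·y³ + 12, and check whether it is a (positive or negative) perfect cube.
Check small values of y:
  y = 0: RHS = 12 is not a perfect cube.
  y = 1: RHS = 31 is not a perfect cube.
  y = -1: RHS = -7 is not a perfect cube.
  y = 2: RHS = 164 is not a perfect cube.
  y = -2: RHS = -140 is not a perfect cube.
  y = 3: RHS = 525 is not a perfect cube.
  y = -3: RHS = -501 is not a perfect cube.
Continuing the search up to |y| = 50 finds no solutions either.
No (x, y) in the scanned range satisfies the equation.

No integer solutions with |y| ≤ 50.


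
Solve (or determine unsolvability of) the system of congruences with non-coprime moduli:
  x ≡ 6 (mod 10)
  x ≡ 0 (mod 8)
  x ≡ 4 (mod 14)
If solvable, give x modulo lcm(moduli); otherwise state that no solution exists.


Moduli 10, 8, 14 are not pairwise coprime, so CRT works modulo lcm(m_i) when all pairwise compatibility conditions hold.
Pairwise compatibility: gcd(m_i, m_j) must divide a_i - a_j for every pair.
Merge one congruence at a time:
  Start: x ≡ 6 (mod 10).
  Combine with x ≡ 0 (mod 8): gcd(10, 8) = 2; 0 - 6 = -6, which IS divisible by 2, so compatible.
    Write x = 6 + 10·t and substitute into x ≡ 0 (mod 8): 10·t ≡ 0 − 6 = -6 (mod 8).
    Divide the congruence (and modulus) by g = 2: 5·t ≡ -3 (mod 4).
    Reduce coefficients mod 4: 1·t ≡ 1 (mod 4).
    So t ≡ 1 (mod 4).
    Then x = 6 + 10·1 = 16, valid modulo lcm(10, 8) = 40: x ≡ 16 (mod 40).
  Combine with x ≡ 4 (mod 14): gcd(40, 14) = 2; 4 - 16 = -12, which IS divisible by 2, so compatible.
    Write x = 16 + 40·t and substitute into x ≡ 4 (mod 14): 40·t ≡ 4 − 16 = -12 (mod 14).
    Divide the congruence (and modulus) by g = 2: 20·t ≡ -6 (mod 7).
    Reduce coefficients mod 7: 6·t ≡ 1 (mod 7).
    The inverse of 6 mod 7 is 6 (since 6·6 = 36 = 5·7 + 1), so t ≡ 6·1 = 6 ≡ 6 (mod 7).
    Then x = 16 + 40·6 = 256, valid modulo lcm(40, 14) = 280: x ≡ 256 (mod 280).
Verify: 256 mod 10 = 6, 256 mod 8 = 0, 256 mod 14 = 4.

x ≡ 256 (mod 280).


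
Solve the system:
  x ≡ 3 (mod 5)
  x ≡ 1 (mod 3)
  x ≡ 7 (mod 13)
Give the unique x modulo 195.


Moduli 5, 3, 13 are pairwise coprime; by CRT there is a unique solution modulo M = 5 · 3 · 13 = 195.
Solve pairwise, accumulating the modulus:
  Start with x ≡ 3 (mod 5).
  Combine with x ≡ 1 (mod 3): since gcd(5, 3) = 1, we get a unique residue mod 15.
    Write x = 3 + 5·t and substitute into x ≡ 1 (mod 3): 5·t ≡ 1 − 3 = -2 (mod 3).
    Reduce coefficients mod 3: 2·t ≡ 1 (mod 3).
    The inverse of 2 mod 3 is 2 (since 2·2 = 4 = 1·3 + 1), so t ≡ 2·1 = 2 ≡ 2 (mod 3).
    Then x = 3 + 5·2 = 13, valid modulo lcm(5, 3) = 15: x ≡ 13 (mod 15).
  Combine with x ≡ 7 (mod 13): since gcd(15, 13) = 1, we get a unique residue mod 195.
    Write x = 13 + 15·t and substitute into x ≡ 7 (mod 13): 15·t ≡ 7 − 13 = -6 (mod 13).
    Reduce coefficients mod 13: 2·t ≡ 7 (mod 13).
    The inverse of 2 mod 13 is 7 (since 2·7 = 14 = 1·13 + 1), so t ≡ 7·7 = 49 ≡ 10 (mod 13).
    Then x = 13 + 15·10 = 163, valid modulo lcm(15, 13) = 195: x ≡ 163 (mod 195).
Verify: 163 mod 5 = 3 ✓, 163 mod 3 = 1 ✓, 163 mod 13 = 7 ✓.

x ≡ 163 (mod 195).


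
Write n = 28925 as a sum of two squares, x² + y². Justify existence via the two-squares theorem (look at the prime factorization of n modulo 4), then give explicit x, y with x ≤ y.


Step 1: Factor n = 28925 = 5^2 · 13 · 89.
Step 2: Check the mod-4 condition on each prime factor: 5 ≡ 1 (mod 4), exponent 2; 13 ≡ 1 (mod 4), exponent 1; 89 ≡ 1 (mod 4), exponent 1.
All primes ≡ 3 (mod 4) appear to even exponent (or don't appear), so by the two-squares theorem n IS expressible as a sum of two squares.
Step 3: Build a representation. Group n = k² · m with k = 5 and m = 13 · 89 = 1157 (a product of primes ≡ 1 (mod 4)); a representation of m scales to one of n via (k·x)² + (k·y)² = k²(x² + y²). Each prime p ≡ 1 (mod 4) is itself a sum of two squares; find a² by testing p − a² for a perfect square:
  13: 13 − 1² = 12, 13 − 2² = 9 = 3² ⇒ 13 = 2² + 3².
  89: 89 − 1² = 88, 89 − 2² = 85, 89 − 3² = 80, 89 − 4² = 73, 89 − 5² = 64 = 8² ⇒ 89 = 5² + 8².
  Combine using the Brahmagupta–Fibonacci identity (a² + b²)(c² + d²) = (ac − bd)² + (ad + bc)² = (ac + bd)² + (ad − bc)²:
  13 · 89 = 1157: from (2² + 3²)(5² + 8²), take (2·5 − 3·8, 2·8 + 3·5) = (10 − 24, 16 + 15) = (-14, 31); dropping signs (only squares matter) gives (14, 31); check 14² + 31² = 196 + 961 = 1157 ✓.
  Scale by k = 5: (5·14, 5·31) = (70, 155).
Step 4: Order so x ≤ y and verify: 70² + 155² = 4900 + 24025 = 28925 = n. ✓

n = 28925 = 70² + 155² (one valid representation with x ≤ y).


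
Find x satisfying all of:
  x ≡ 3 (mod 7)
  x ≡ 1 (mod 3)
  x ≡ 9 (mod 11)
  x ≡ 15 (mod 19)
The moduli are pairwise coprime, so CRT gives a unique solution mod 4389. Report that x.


Product of moduli M = 7 · 3 · 11 · 19 = 4389.
Merge one congruence at a time:
  Start: x ≡ 3 (mod 7).
  Combine with x ≡ 1 (mod 3); new modulus lcm = 21.
    Write x = 3 + 7·t and substitute into x ≡ 1 (mod 3): 7·t ≡ 1 − 3 = -2 (mod 3).
    Reduce coefficients mod 3: 1·t ≡ 1 (mod 3).
    So t ≡ 1 (mod 3).
    Then x = 3 + 7·1 = 10, valid modulo lcm(7, 3) = 21: x ≡ 10 (mod 21).
  Combine with x ≡ 9 (mod 11); new modulus lcm = 231.
    Write x = 10 + 21·t and substitute into x ≡ 9 (mod 11): 21·t ≡ 9 − 10 = -1 (mod 11).
    Reduce coefficients mod 11: 10·t ≡ 10 (mod 11).
    The inverse of 10 mod 11 is 10 (since 10·10 = 100 = 9·11 + 1), so t ≡ 10·10 = 100 ≡ 1 (mod 11).
    Then x = 10 + 21·1 = 31, valid modulo lcm(21, 11) = 231: x ≡ 31 (mod 231).
  Combine with x ≡ 15 (mod 19); new modulus lcm = 4389.
    Write x = 31 + 231·t and substitute into x ≡ 15 (mod 19): 231·t ≡ 15 − 31 = -16 (mod 19).
    Reduce coefficients mod 19: 3·t ≡ 3 (mod 19).
    The inverse of 3 mod 19 is 13 (since 3·13 = 39 = 2·19 + 1), so t ≡ 13·3 = 39 ≡ 1 (mod 19).
    Then x = 31 + 231·1 = 262, valid modulo lcm(231, 19) = 4389: x ≡ 262 (mod 4389).
Verify against each original: 262 mod 7 = 3, 262 mod 3 = 1, 262 mod 11 = 9, 262 mod 19 = 15.

x ≡ 262 (mod 4389).


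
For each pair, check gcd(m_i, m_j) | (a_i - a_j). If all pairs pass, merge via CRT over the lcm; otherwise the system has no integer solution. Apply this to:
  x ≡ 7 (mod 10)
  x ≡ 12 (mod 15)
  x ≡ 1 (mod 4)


Moduli 10, 15, 4 are not pairwise coprime, so CRT works modulo lcm(m_i) when all pairwise compatibility conditions hold.
Pairwise compatibility: gcd(m_i, m_j) must divide a_i - a_j for every pair.
Merge one congruence at a time:
  Start: x ≡ 7 (mod 10).
  Combine with x ≡ 12 (mod 15): gcd(10, 15) = 5; 12 - 7 = 5, which IS divisible by 5, so compatible.
    Write x = 7 + 10·t and substitute into x ≡ 12 (mod 15): 10·t ≡ 12 − 7 = 5 (mod 15).
    Divide the congruence (and modulus) by g = 5: 2·t ≡ 1 (mod 3).
    The inverse of 2 mod 3 is 2 (since 2·2 = 4 = 1·3 + 1), so t ≡ 2·1 = 2 ≡ 2 (mod 3).
    Then x = 7 + 10·2 = 27, valid modulo lcm(10, 15) = 30: x ≡ 27 (mod 30).
  Combine with x ≡ 1 (mod 4): gcd(30, 4) = 2; 1 - 27 = -26, which IS divisible by 2, so compatible.
    Write x = 27 + 30·t and substitute into x ≡ 1 (mod 4): 30·t ≡ 1 − 27 = -26 (mod 4).
    Divide the congruence (and modulus) by g = 2: 15·t ≡ -13 (mod 2).
    Reduce coefficients mod 2: 1·t ≡ 1 (mod 2).
    So t ≡ 1 (mod 2).
    Then x = 27 + 30·1 = 57, valid modulo lcm(30, 4) = 60: x ≡ 57 (mod 60).
Verify: 57 mod 10 = 7, 57 mod 15 = 12, 57 mod 4 = 1.

x ≡ 57 (mod 60).


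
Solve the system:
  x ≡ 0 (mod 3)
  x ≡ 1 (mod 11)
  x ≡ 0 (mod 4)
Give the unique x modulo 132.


Moduli 3, 11, 4 are pairwise coprime; by CRT there is a unique solution modulo M = 3 · 11 · 4 = 132.
Solve pairwise, accumulating the modulus:
  Start with x ≡ 0 (mod 3).
  Combine with x ≡ 1 (mod 11): since gcd(3, 11) = 1, we get a unique residue mod 33.
    Write x = 0 + 3·t and substitute into x ≡ 1 (mod 11): 3·t ≡ 1 − 0 = 1 (mod 11).
    The inverse of 3 mod 11 is 4 (since 3·4 = 12 = 1·11 + 1), so t ≡ 4·1 = 4 ≡ 4 (mod 11).
    Then x = 0 + 3·4 = 12, valid modulo lcm(3, 11) = 33: x ≡ 12 (mod 33).
  Combine with x ≡ 0 (mod 4): since gcd(33, 4) = 1, we get a unique residue mod 132.
    Write x = 12 + 33·t and substitute into x ≡ 0 (mod 4): 33·t ≡ 0 − 12 = -12 (mod 4).
    Reduce coefficients mod 4: 1·t ≡ 0 (mod 4).
    So t ≡ 0 (mod 4).
    Then x = 12 + 33·0 = 12, valid modulo lcm(33, 4) = 132: x ≡ 12 (mod 132).
Verify: 12 mod 3 = 0 ✓, 12 mod 11 = 1 ✓, 12 mod 4 = 0 ✓.

x ≡ 12 (mod 132).


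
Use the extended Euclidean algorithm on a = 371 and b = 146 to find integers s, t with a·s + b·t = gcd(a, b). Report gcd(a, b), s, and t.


Euclidean algorithm on (371, 146) — divide until remainder is 0:
  371 = 2 · 146 + 79
  146 = 1 · 79 + 67
  79 = 1 · 67 + 12
  67 = 5 · 12 + 7
  12 = 1 · 7 + 5
  7 = 1 · 5 + 2
  5 = 2 · 2 + 1
  2 = 2 · 1 + 0
gcd(371, 146) = 1.
Track Bezout coefficients alongside the remainders: start with r₀ = 371 = a·1 + b·0 (s = 1, t = 0) and r₁ = 146 = a·0 + b·1 (s = 0, t = 1); each new remainder r_{k+1} = r_{k-1} − q_k·r_k inherits s_{k+1} = s_{k-1} − q_k·s_k, t_{k+1} = t_{k-1} − q_k·t_k, so r_k = a·s_k + b·t_k at every step:
  q = 2: r = 79, s = 1 − 2·0 = 1, t = 0 − 2·1 = -2  (check: 371·1 + 146·(-2) = 79)
  q = 1: r = 67, s = 0 − 1·1 = -1, t = 1 − 1·(-2) = 3  (check: 371·(-1) + 146·3 = 67)
  q = 1: r = 12, s = 1 − 1·(-1) = 2, t = -2 − 1·3 = -5  (check: 371·2 + 146·(-5) = 12)
  q = 5: r = 7, s = -1 − 5·2 = -11, t = 3 − 5·(-5) = 28  (check: 371·(-11) + 146·28 = 7)
  q = 1: r = 5, s = 2 − 1·(-11) = 13, t = -5 − 1·28 = -33  (check: 371·13 + 146·(-33) = 5)
  q = 1: r = 2, s = -11 − 1·13 = -24, t = 28 − 1·(-33) = 61  (check: 371·(-24) + 146·61 = 2)
  q = 2: r = 1, s = 13 − 2·(-24) = 61, t = -33 − 2·61 = -155  (check: 371·61 + 146·(-155) = 1)
The row with r = 1 (the gcd) gives the Bezout coefficients s = 61, t = -155.
Result: 371 · (61) + 146 · (-155) = 1.

gcd(371, 146) = 1; s = 61, t = -155 (check: 371·61 + 146·(-155) = 1).


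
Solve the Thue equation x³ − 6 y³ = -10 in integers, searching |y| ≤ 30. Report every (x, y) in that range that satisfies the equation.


The equation is x³ - 6y³ = -10. For fixed y, x³ = 6·y³ − 10, so a solution requires the RHS to be a perfect cube.
Strategy: iterate y from -30 to 30, compute RHS = 6·y³ − 10, and check whether it is a (positive or negative) perfect cube.
Check small values of y:
  y = 0: RHS = -10 is not a perfect cube.
  y = 1: RHS = -4 is not a perfect cube.
  y = -1: RHS = -16 is not a perfect cube.
  y = 2: RHS = 38 is not a perfect cube.
  y = -2: RHS = -58 is not a perfect cube.
  y = 3: RHS = 152 is not a perfect cube.
  y = -3: RHS = -172 is not a perfect cube.
Continuing the search up to |y| = 30 finds no solutions either.
No (x, y) in the scanned range satisfies the equation.

No integer solutions with |y| ≤ 30.


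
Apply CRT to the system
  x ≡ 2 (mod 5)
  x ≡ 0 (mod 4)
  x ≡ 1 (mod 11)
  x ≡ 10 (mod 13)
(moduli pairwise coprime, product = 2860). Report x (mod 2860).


Product of moduli M = 5 · 4 · 11 · 13 = 2860.
Merge one congruence at a time:
  Start: x ≡ 2 (mod 5).
  Combine with x ≡ 0 (mod 4); new modulus lcm = 20.
    Write x = 2 + 5·t and substitute into x ≡ 0 (mod 4): 5·t ≡ 0 − 2 = -2 (mod 4).
    Reduce coefficients mod 4: 1·t ≡ 2 (mod 4).
    So t ≡ 2 (mod 4).
    Then x = 2 + 5·2 = 12, valid modulo lcm(5, 4) = 20: x ≡ 12 (mod 20).
  Combine with x ≡ 1 (mod 11); new modulus lcm = 220.
    Write x = 12 + 20·t and substitute into x ≡ 1 (mod 11): 20·t ≡ 1 − 12 = -11 (mod 11).
    Reduce coefficients mod 11: 9·t ≡ 0 (mod 11).
    The inverse of 9 mod 11 is 5 (since 9·5 = 45 = 4·11 + 1), so t ≡ 5·0 = 0 ≡ 0 (mod 11).
    Then x = 12 + 20·0 = 12, valid modulo lcm(20, 11) = 220: x ≡ 12 (mod 220).
  Combine with x ≡ 10 (mod 13); new modulus lcm = 2860.
    Write x = 12 + 220·t and substitute into x ≡ 10 (mod 13): 220·t ≡ 10 − 12 = -2 (mod 13).
    Reduce coefficients mod 13: 12·t ≡ 11 (mod 13).
    The inverse of 12 mod 13 is 12 (since 12·12 = 144 = 11·13 + 1), so t ≡ 12·11 = 132 ≡ 2 (mod 13).
    Then x = 12 + 220·2 = 452, valid modulo lcm(220, 13) = 2860: x ≡ 452 (mod 2860).
Verify against each original: 452 mod 5 = 2, 452 mod 4 = 0, 452 mod 11 = 1, 452 mod 13 = 10.

x ≡ 452 (mod 2860).


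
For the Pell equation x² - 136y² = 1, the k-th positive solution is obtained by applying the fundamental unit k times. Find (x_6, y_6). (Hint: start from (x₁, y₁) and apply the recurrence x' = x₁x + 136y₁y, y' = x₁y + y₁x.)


Step 1: Find the fundamental solution (x₁, y₁) of x² - 136y² = 1.
  Expand √136 as a continued fraction. a₀ = ⌊√136⌋ = 11; iterate m_{k+1} = d_k·a_k − m_k, d_{k+1} = (136 − m_{k+1}²)/d_k, a_{k+1} = ⌊(a₀ + m_{k+1})/d_{k+1}⌋ (starting m₀ = 0, d₀ = 1), with convergents p_k = a_k·p_{k-1} + p_{k-2}, q_k = a_k·q_{k-1} + q_{k-2} (p₋₁ = 1, q₋₁ = 0):
  k = 0: a₀ = 11; p₀/q₀ = 11/1; p₀² − 136·q₀² = 121 − 136 = -15.
  k = 1: m = 11, d = 15, a = ⌊(11 + 11)/15⌋ = 1; p/q = (1·11 + 1)/(1·1 + 0) = 12/1; p² − 136·q² = 144 − 136 = 8.
  k = 2: m = 4, d = 8, a = ⌊(11 + 4)/8⌋ = 1; p/q = (1·12 + 11)/(1·1 + 1) = 23/2; p² − 136·q² = 529 − 544 = -15.
  k = 3: m = 4, d = 15, a = ⌊(11 + 4)/15⌋ = 1; p/q = (1·23 + 12)/(1·2 + 1) = 35/3; p² − 136·q² = 1225 − 1224 = 1.
  The first convergent with p² − 136·q² = 1 gives the fundamental solution (x₁, y₁) = (35, 3).
Step 2: Apply the recurrence (x_{n+1}, y_{n+1}) = (x₁x_n + 136y₁y_n, x₁y_n + y₁x_n) repeatedly.
  From (x_1, y_1) = (35, 3): x_2 = 35·35 + 136·3·3 = 2449; y_2 = 35·3 + 3·35 = 210.
  From (x_2, y_2) = (2449, 210): x_3 = 35·2449 + 136·3·210 = 171395; y_3 = 35·210 + 3·2449 = 14697.
  From (x_3, y_3) = (171395, 14697): x_4 = 35·171395 + 136·3·14697 = 11995201; y_4 = 35·14697 + 3·171395 = 1028580.
  From (x_4, y_4) = (11995201, 1028580): x_5 = 35·11995201 + 136·3·1028580 = 839492675; y_5 = 35·1028580 + 3·11995201 = 71985903.
  From (x_5, y_5) = (839492675, 71985903): x_6 = 35·839492675 + 136·3·71985903 = 58752492049; y_6 = 35·71985903 + 3·839492675 = 5037984630.
Step 3: Verify x_6² - 136·y_6² = 3451855321967808218401 - 3451855321967808218400 = 1 (should be 1). ✓

(x_1, y_1) = (35, 3); (x_6, y_6) = (58752492049, 5037984630).


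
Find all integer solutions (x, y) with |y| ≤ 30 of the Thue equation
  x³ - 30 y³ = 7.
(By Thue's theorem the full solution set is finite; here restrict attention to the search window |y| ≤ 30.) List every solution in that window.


The equation is x³ - 30y³ = 7. For fixed y, x³ = 30·y³ + 7, so a solution requires the RHS to be a perfect cube.
Strategy: iterate y from -30 to 30, compute RHS = 30·y³ + 7, and check whether it is a (positive or negative) perfect cube.
Check small values of y:
  y = 0: RHS = 7 is not a perfect cube.
  y = 1: RHS = 37 is not a perfect cube.
  y = -1: RHS = -23 is not a perfect cube.
  y = 2: RHS = 247 is not a perfect cube.
  y = -2: RHS = -233 is not a perfect cube.
  y = 3: RHS = 817 is not a perfect cube.
  y = -3: RHS = -803 is not a perfect cube.
Continuing the search up to |y| = 30 finds no solutions either.
No (x, y) in the scanned range satisfies the equation.

No integer solutions with |y| ≤ 30.


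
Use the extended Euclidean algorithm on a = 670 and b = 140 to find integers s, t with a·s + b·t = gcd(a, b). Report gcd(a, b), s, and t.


Euclidean algorithm on (670, 140) — divide until remainder is 0:
  670 = 4 · 140 + 110
  140 = 1 · 110 + 30
  110 = 3 · 30 + 20
  30 = 1 · 20 + 10
  20 = 2 · 10 + 0
gcd(670, 140) = 10.
Track Bezout coefficients alongside the remainders: start with r₀ = 670 = a·1 + b·0 (s = 1, t = 0) and r₁ = 140 = a·0 + b·1 (s = 0, t = 1); each new remainder r_{k+1} = r_{k-1} − q_k·r_k inherits s_{k+1} = s_{k-1} − q_k·s_k, t_{k+1} = t_{k-1} − q_k·t_k, so r_k = a·s_k + b·t_k at every step:
  q = 4: r = 110, s = 1 − 4·0 = 1, t = 0 − 4·1 = -4  (check: 670·1 + 140·(-4) = 110)
  q = 1: r = 30, s = 0 − 1·1 = -1, t = 1 − 1·(-4) = 5  (check: 670·(-1) + 140·5 = 30)
  q = 3: r = 20, s = 1 − 3·(-1) = 4, t = -4 − 3·5 = -19  (check: 670·4 + 140·(-19) = 20)
  q = 1: r = 10, s = -1 − 1·4 = -5, t = 5 − 1·(-19) = 24  (check: 670·(-5) + 140·24 = 10)
The row with r = 10 (the gcd) gives the Bezout coefficients s = -5, t = 24.
Result: 670 · (-5) + 140 · (24) = 10.

gcd(670, 140) = 10; s = -5, t = 24 (check: 670·(-5) + 140·24 = 10).


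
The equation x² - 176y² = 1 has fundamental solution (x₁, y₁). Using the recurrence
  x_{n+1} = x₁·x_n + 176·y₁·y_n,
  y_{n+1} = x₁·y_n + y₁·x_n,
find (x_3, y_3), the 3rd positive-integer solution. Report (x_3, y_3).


Step 1: Find the fundamental solution (x₁, y₁) of x² - 176y² = 1.
  Expand √176 as a continued fraction. a₀ = ⌊√176⌋ = 13; iterate m_{k+1} = d_k·a_k − m_k, d_{k+1} = (176 − m_{k+1}²)/d_k, a_{k+1} = ⌊(a₀ + m_{k+1})/d_{k+1}⌋ (starting m₀ = 0, d₀ = 1), with convergents p_k = a_k·p_{k-1} + p_{k-2}, q_k = a_k·q_{k-1} + q_{k-2} (p₋₁ = 1, q₋₁ = 0):
  k = 0: a₀ = 13; p₀/q₀ = 13/1; p₀² − 176·q₀² = 169 − 176 = -7.
  k = 1: m = 13, d = 7, a = ⌊(13 + 13)/7⌋ = 3; p/q = (3·13 + 1)/(3·1 + 0) = 40/3; p² − 176·q² = 1600 − 1584 = 16.
  k = 2: m = 8, d = 16, a = ⌊(13 + 8)/16⌋ = 1; p/q = (1·40 + 13)/(1·3 + 1) = 53/4; p² − 176·q² = 2809 − 2816 = -7.
  k = 3: m = 8, d = 7, a = ⌊(13 + 8)/7⌋ = 3; p/q = (3·53 + 40)/(3·4 + 3) = 199/15; p² − 176·q² = 39601 − 39600 = 1.
  The first convergent with p² − 176·q² = 1 gives the fundamental solution (x₁, y₁) = (199, 15).
Step 2: Apply the recurrence (x_{n+1}, y_{n+1}) = (x₁x_n + 176y₁y_n, x₁y_n + y₁x_n) repeatedly.
  From (x_1, y_1) = (199, 15): x_2 = 199·199 + 176·15·15 = 79201; y_2 = 199·15 + 15·199 = 5970.
  From (x_2, y_2) = (79201, 5970): x_3 = 199·79201 + 176·15·5970 = 31521799; y_3 = 199·5970 + 15·79201 = 2376045.
Step 3: Verify x_3² - 176·y_3² = 993623812196401 - 993623812196400 = 1 (should be 1). ✓

(x_1, y_1) = (199, 15); (x_3, y_3) = (31521799, 2376045).


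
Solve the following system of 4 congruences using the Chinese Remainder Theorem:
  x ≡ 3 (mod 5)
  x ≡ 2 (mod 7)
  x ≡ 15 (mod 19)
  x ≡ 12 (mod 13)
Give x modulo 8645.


Product of moduli M = 5 · 7 · 19 · 13 = 8645.
Merge one congruence at a time:
  Start: x ≡ 3 (mod 5).
  Combine with x ≡ 2 (mod 7); new modulus lcm = 35.
    Write x = 3 + 5·t and substitute into x ≡ 2 (mod 7): 5·t ≡ 2 − 3 = -1 (mod 7).
    Reduce coefficients mod 7: 5·t ≡ 6 (mod 7).
    The inverse of 5 mod 7 is 3 (since 5·3 = 15 = 2·7 + 1), so t ≡ 3·6 = 18 ≡ 4 (mod 7).
    Then x = 3 + 5·4 = 23, valid modulo lcm(5, 7) = 35: x ≡ 23 (mod 35).
  Combine with x ≡ 15 (mod 19); new modulus lcm = 665.
    Write x = 23 + 35·t and substitute into x ≡ 15 (mod 19): 35·t ≡ 15 − 23 = -8 (mod 19).
    Reduce coefficients mod 19: 16·t ≡ 11 (mod 19).
    The inverse of 16 mod 19 is 6 (since 16·6 = 96 = 5·19 + 1), so t ≡ 6·11 = 66 ≡ 9 (mod 19).
    Then x = 23 + 35·9 = 338, valid modulo lcm(35, 19) = 665: x ≡ 338 (mod 665).
  Combine with x ≡ 12 (mod 13); new modulus lcm = 8645.
    Write x = 338 + 665·t and substitute into x ≡ 12 (mod 13): 665·t ≡ 12 − 338 = -326 (mod 13).
    Reduce coefficients mod 13: 2·t ≡ 12 (mod 13).
    The inverse of 2 mod 13 is 7 (since 2·7 = 14 = 1·13 + 1), so t ≡ 7·12 = 84 ≡ 6 (mod 13).
    Then x = 338 + 665·6 = 4328, valid modulo lcm(665, 13) = 8645: x ≡ 4328 (mod 8645).
Verify against each original: 4328 mod 5 = 3, 4328 mod 7 = 2, 4328 mod 19 = 15, 4328 mod 13 = 12.

x ≡ 4328 (mod 8645).


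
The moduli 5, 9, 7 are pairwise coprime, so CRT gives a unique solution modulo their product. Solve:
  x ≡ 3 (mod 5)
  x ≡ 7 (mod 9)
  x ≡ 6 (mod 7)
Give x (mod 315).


Moduli 5, 9, 7 are pairwise coprime; by CRT there is a unique solution modulo M = 5 · 9 · 7 = 315.
Solve pairwise, accumulating the modulus:
  Start with x ≡ 3 (mod 5).
  Combine with x ≡ 7 (mod 9): since gcd(5, 9) = 1, we get a unique residue mod 45.
    Write x = 3 + 5·t and substitute into x ≡ 7 (mod 9): 5·t ≡ 7 − 3 = 4 (mod 9).
    The inverse of 5 mod 9 is 2 (since 5·2 = 10 = 1·9 + 1), so t ≡ 2·4 = 8 ≡ 8 (mod 9).
    Then x = 3 + 5·8 = 43, valid modulo lcm(5, 9) = 45: x ≡ 43 (mod 45).
  Combine with x ≡ 6 (mod 7): since gcd(45, 7) = 1, we get a unique residue mod 315.
    Write x = 43 + 45·t and substitute into x ≡ 6 (mod 7): 45·t ≡ 6 − 43 = -37 (mod 7).
    Reduce coefficients mod 7: 3·t ≡ 5 (mod 7).
    The inverse of 3 mod 7 is 5 (since 3·5 = 15 = 2·7 + 1), so t ≡ 5·5 = 25 ≡ 4 (mod 7).
    Then x = 43 + 45·4 = 223, valid modulo lcm(45, 7) = 315: x ≡ 223 (mod 315).
Verify: 223 mod 5 = 3 ✓, 223 mod 9 = 7 ✓, 223 mod 7 = 6 ✓.

x ≡ 223 (mod 315).


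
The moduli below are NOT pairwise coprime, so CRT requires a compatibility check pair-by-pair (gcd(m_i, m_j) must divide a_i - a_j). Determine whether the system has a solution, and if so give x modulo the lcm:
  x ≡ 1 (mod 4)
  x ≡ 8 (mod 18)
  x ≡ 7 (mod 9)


Moduli 4, 18, 9 are not pairwise coprime, so CRT works modulo lcm(m_i) when all pairwise compatibility conditions hold.
Pairwise compatibility: gcd(m_i, m_j) must divide a_i - a_j for every pair.
Merge one congruence at a time:
  Start: x ≡ 1 (mod 4).
  Combine with x ≡ 8 (mod 18): gcd(4, 18) = 2, and 8 - 1 = 7 is NOT divisible by 2.
    ⇒ system is inconsistent (no integer solution).

No solution (the system is inconsistent).


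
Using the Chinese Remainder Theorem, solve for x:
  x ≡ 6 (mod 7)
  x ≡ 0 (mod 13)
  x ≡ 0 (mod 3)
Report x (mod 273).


Moduli 7, 13, 3 are pairwise coprime; by CRT there is a unique solution modulo M = 7 · 13 · 3 = 273.
Solve pairwise, accumulating the modulus:
  Start with x ≡ 6 (mod 7).
  Combine with x ≡ 0 (mod 13): since gcd(7, 13) = 1, we get a unique residue mod 91.
    Write x = 6 + 7·t and substitute into x ≡ 0 (mod 13): 7·t ≡ 0 − 6 = -6 (mod 13).
    Reduce coefficients mod 13: 7·t ≡ 7 (mod 13).
    The inverse of 7 mod 13 is 2 (since 7·2 = 14 = 1·13 + 1), so t ≡ 2·7 = 14 ≡ 1 (mod 13).
    Then x = 6 + 7·1 = 13, valid modulo lcm(7, 13) = 91: x ≡ 13 (mod 91).
  Combine with x ≡ 0 (mod 3): since gcd(91, 3) = 1, we get a unique residue mod 273.
    Write x = 13 + 91·t and substitute into x ≡ 0 (mod 3): 91·t ≡ 0 − 13 = -13 (mod 3).
    Reduce coefficients mod 3: 1·t ≡ 2 (mod 3).
    So t ≡ 2 (mod 3).
    Then x = 13 + 91·2 = 195, valid modulo lcm(91, 3) = 273: x ≡ 195 (mod 273).
Verify: 195 mod 7 = 6 ✓, 195 mod 13 = 0 ✓, 195 mod 3 = 0 ✓.

x ≡ 195 (mod 273).


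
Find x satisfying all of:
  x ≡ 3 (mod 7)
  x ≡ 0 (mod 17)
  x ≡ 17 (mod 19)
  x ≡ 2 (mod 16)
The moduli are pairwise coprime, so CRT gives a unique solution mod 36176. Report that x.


Product of moduli M = 7 · 17 · 19 · 16 = 36176.
Merge one congruence at a time:
  Start: x ≡ 3 (mod 7).
  Combine with x ≡ 0 (mod 17); new modulus lcm = 119.
    Write x = 3 + 7·t and substitute into x ≡ 0 (mod 17): 7·t ≡ 0 − 3 = -3 (mod 17).
    Reduce coefficients mod 17: 7·t ≡ 14 (mod 17).
    The inverse of 7 mod 17 is 5 (since 7·5 = 35 = 2·17 + 1), so t ≡ 5·14 = 70 ≡ 2 (mod 17).
    Then x = 3 + 7·2 = 17, valid modulo lcm(7, 17) = 119: x ≡ 17 (mod 119).
  Combine with x ≡ 17 (mod 19); new modulus lcm = 2261.
    Write x = 17 + 119·t and substitute into x ≡ 17 (mod 19): 119·t ≡ 17 − 17 = 0 (mod 19).
    Reduce coefficients mod 19: 5·t ≡ 0 (mod 19).
    The inverse of 5 mod 19 is 4 (since 5·4 = 20 = 1·19 + 1), so t ≡ 4·0 = 0 ≡ 0 (mod 19).
    Then x = 17 + 119·0 = 17, valid modulo lcm(119, 19) = 2261: x ≡ 17 (mod 2261).
  Combine with x ≡ 2 (mod 16); new modulus lcm = 36176.
    Write x = 17 + 2261·t and substitute into x ≡ 2 (mod 16): 2261·t ≡ 2 − 17 = -15 (mod 16).
    Reduce coefficients mod 16: 5·t ≡ 1 (mod 16).
    The inverse of 5 mod 16 is 13 (since 5·13 = 65 = 4·16 + 1), so t ≡ 13·1 = 13 ≡ 13 (mod 16).
    Then x = 17 + 2261·13 = 29410, valid modulo lcm(2261, 16) = 36176: x ≡ 29410 (mod 36176).
Verify against each original: 29410 mod 7 = 3, 29410 mod 17 = 0, 29410 mod 19 = 17, 29410 mod 16 = 2.

x ≡ 29410 (mod 36176).


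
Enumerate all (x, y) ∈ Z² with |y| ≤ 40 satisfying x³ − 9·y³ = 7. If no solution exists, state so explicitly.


The equation is x³ - 9y³ = 7. For fixed y, x³ = 9·y³ + 7, so a solution requires the RHS to be a perfect cube.
Strategy: iterate y from -40 to 40, compute RHS = 9·y³ + 7, and check whether it is a (positive or negative) perfect cube.
Check small values of y:
  y = 0: RHS = 7 is not a perfect cube.
  y = 1: RHS = 16 is not a perfect cube.
  y = -1: RHS = -2 is not a perfect cube.
  y = 2: RHS = 79 is not a perfect cube.
  y = -2: RHS = -65 is not a perfect cube.
  y = 3: RHS = 250 is not a perfect cube.
  y = -3: RHS = -236 is not a perfect cube.
Continuing the search up to |y| = 40 finds no solutions either.
No (x, y) in the scanned range satisfies the equation.

No integer solutions with |y| ≤ 40.


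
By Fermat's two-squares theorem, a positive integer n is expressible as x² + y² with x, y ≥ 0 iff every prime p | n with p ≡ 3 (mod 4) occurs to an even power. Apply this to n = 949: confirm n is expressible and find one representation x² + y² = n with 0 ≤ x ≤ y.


Step 1: Factor n = 949 = 13 · 73.
Step 2: Check the mod-4 condition on each prime factor: 13 ≡ 1 (mod 4), exponent 1; 73 ≡ 1 (mod 4), exponent 1.
All primes ≡ 3 (mod 4) appear to even exponent (or don't appear), so by the two-squares theorem n IS expressible as a sum of two squares.
Step 3: Build a representation. Here n = 13 · 73 is a product of primes ≡ 1 (mod 4). Each prime p ≡ 1 (mod 4) is itself a sum of two squares; find a² by testing p − a² for a perfect square:
  13: 13 − 1² = 12, 13 − 2² = 9 = 3² ⇒ 13 = 2² + 3².
  73: 73 − 1² = 72, 73 − 2² = 69, 73 − 3² = 64 = 8² ⇒ 73 = 3² + 8².
  Combine using the Brahmagupta–Fibonacci identity (a² + b²)(c² + d²) = (ac − bd)² + (ad + bc)² = (ac + bd)² + (ad − bc)²:
  13 · 73 = 949: from (2² + 3²)(3² + 8²), take (2·3 − 3·8, 2·8 + 3·3) = (6 − 24, 16 + 9) = (-18, 25); dropping signs (only squares matter) gives (18, 25); check 18² + 25² = 324 + 625 = 949 ✓.
Step 4: Order so x ≤ y and verify: 18² + 25² = 324 + 625 = 949 = n. ✓

n = 949 = 18² + 25² (one valid representation with x ≤ y).


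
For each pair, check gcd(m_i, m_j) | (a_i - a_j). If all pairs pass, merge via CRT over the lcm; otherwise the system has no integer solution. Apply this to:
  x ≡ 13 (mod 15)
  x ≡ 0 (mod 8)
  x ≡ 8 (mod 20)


Moduli 15, 8, 20 are not pairwise coprime, so CRT works modulo lcm(m_i) when all pairwise compatibility conditions hold.
Pairwise compatibility: gcd(m_i, m_j) must divide a_i - a_j for every pair.
Merge one congruence at a time:
  Start: x ≡ 13 (mod 15).
  Combine with x ≡ 0 (mod 8): gcd(15, 8) = 1; 0 - 13 = -13, which IS divisible by 1, so compatible.
    Write x = 13 + 15·t and substitute into x ≡ 0 (mod 8): 15·t ≡ 0 − 13 = -13 (mod 8).
    Reduce coefficients mod 8: 7·t ≡ 3 (mod 8).
    The inverse of 7 mod 8 is 7 (since 7·7 = 49 = 6·8 + 1), so t ≡ 7·3 = 21 ≡ 5 (mod 8).
    Then x = 13 + 15·5 = 88, valid modulo lcm(15, 8) = 120: x ≡ 88 (mod 120).
  Combine with x ≡ 8 (mod 20): gcd(120, 20) = 20; 8 - 88 = -80, which IS divisible by 20, so compatible.
    Write x = 88 + 120·t and substitute into x ≡ 8 (mod 20): 120·t ≡ 8 − 88 = -80 (mod 20).
    Divide the congruence (and modulus) by g = 20: 6·t ≡ -4 (mod 1).
    Modulo 1 every t works; take t = 0.
    Then x = 88 + 120·0 = 88, valid modulo lcm(120, 20) = 120: x ≡ 88 (mod 120).
Verify: 88 mod 15 = 13, 88 mod 8 = 0, 88 mod 20 = 8.

x ≡ 88 (mod 120).


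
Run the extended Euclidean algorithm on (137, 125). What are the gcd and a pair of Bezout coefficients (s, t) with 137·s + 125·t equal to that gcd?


Euclidean algorithm on (137, 125) — divide until remainder is 0:
  137 = 1 · 125 + 12
  125 = 10 · 12 + 5
  12 = 2 · 5 + 2
  5 = 2 · 2 + 1
  2 = 2 · 1 + 0
gcd(137, 125) = 1.
Track Bezout coefficients alongside the remainders: start with r₀ = 137 = a·1 + b·0 (s = 1, t = 0) and r₁ = 125 = a·0 + b·1 (s = 0, t = 1); each new remainder r_{k+1} = r_{k-1} − q_k·r_k inherits s_{k+1} = s_{k-1} − q_k·s_k, t_{k+1} = t_{k-1} − q_k·t_k, so r_k = a·s_k + b·t_k at every step:
  q = 1: r = 12, s = 1 − 1·0 = 1, t = 0 − 1·1 = -1  (check: 137·1 + 125·(-1) = 12)
  q = 10: r = 5, s = 0 − 10·1 = -10, t = 1 − 10·(-1) = 11  (check: 137·(-10) + 125·11 = 5)
  q = 2: r = 2, s = 1 − 2·(-10) = 21, t = -1 − 2·11 = -23  (check: 137·21 + 125·(-23) = 2)
  q = 2: r = 1, s = -10 − 2·21 = -52, t = 11 − 2·(-23) = 57  (check: 137·(-52) + 125·57 = 1)
The row with r = 1 (the gcd) gives the Bezout coefficients s = -52, t = 57.
Result: 137 · (-52) + 125 · (57) = 1.

gcd(137, 125) = 1; s = -52, t = 57 (check: 137·(-52) + 125·57 = 1).


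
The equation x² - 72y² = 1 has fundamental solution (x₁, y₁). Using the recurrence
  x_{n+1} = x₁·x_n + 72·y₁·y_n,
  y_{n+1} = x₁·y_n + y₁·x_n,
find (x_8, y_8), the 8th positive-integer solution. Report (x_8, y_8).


Step 1: Find the fundamental solution (x₁, y₁) of x² - 72y² = 1.
  Expand √72 as a continued fraction. a₀ = ⌊√72⌋ = 8; iterate m_{k+1} = d_k·a_k − m_k, d_{k+1} = (72 − m_{k+1}²)/d_k, a_{k+1} = ⌊(a₀ + m_{k+1})/d_{k+1}⌋ (starting m₀ = 0, d₀ = 1), with convergents p_k = a_k·p_{k-1} + p_{k-2}, q_k = a_k·q_{k-1} + q_{k-2} (p₋₁ = 1, q₋₁ = 0):
  k = 0: a₀ = 8; p₀/q₀ = 8/1; p₀² − 72·q₀² = 64 − 72 = -8.
  k = 1: m = 8, d = 8, a = ⌊(8 + 8)/8⌋ = 2; p/q = (2·8 + 1)/(2·1 + 0) = 17/2; p² − 72·q² = 289 − 288 = 1.
  The first convergent with p² − 72·q² = 1 gives the fundamental solution (x₁, y₁) = (17, 2).
Step 2: Apply the recurrence (x_{n+1}, y_{n+1}) = (x₁x_n + 72y₁y_n, x₁y_n + y₁x_n) repeatedly.
  From (x_1, y_1) = (17, 2): x_2 = 17·17 + 72·2·2 = 577; y_2 = 17·2 + 2·17 = 68.
  From (x_2, y_2) = (577, 68): x_3 = 17·577 + 72·2·68 = 19601; y_3 = 17·68 + 2·577 = 2310.
  From (x_3, y_3) = (19601, 2310): x_4 = 17·19601 + 72·2·2310 = 665857; y_4 = 17·2310 + 2·19601 = 78472.
  From (x_4, y_4) = (665857, 78472): x_5 = 17·665857 + 72·2·78472 = 22619537; y_5 = 17·78472 + 2·665857 = 2665738.
  From (x_5, y_5) = (22619537, 2665738): x_6 = 17·22619537 + 72·2·2665738 = 768398401; y_6 = 17·2665738 + 2·22619537 = 90556620.
  From (x_6, y_6) = (768398401, 90556620): x_7 = 17·768398401 + 72·2·90556620 = 26102926097; y_7 = 17·90556620 + 2·768398401 = 3076259342.
  From (x_7, y_7) = (26102926097, 3076259342): x_8 = 17·26102926097 + 72·2·3076259342 = 886731088897; y_8 = 17·3076259342 + 2·26102926097 = 104502261008.
Step 3: Verify x_8² - 72·y_8² = 786292024016459316676609 - 786292024016459316676608 = 1 (should be 1). ✓

(x_1, y_1) = (17, 2); (x_8, y_8) = (886731088897, 104502261008).
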